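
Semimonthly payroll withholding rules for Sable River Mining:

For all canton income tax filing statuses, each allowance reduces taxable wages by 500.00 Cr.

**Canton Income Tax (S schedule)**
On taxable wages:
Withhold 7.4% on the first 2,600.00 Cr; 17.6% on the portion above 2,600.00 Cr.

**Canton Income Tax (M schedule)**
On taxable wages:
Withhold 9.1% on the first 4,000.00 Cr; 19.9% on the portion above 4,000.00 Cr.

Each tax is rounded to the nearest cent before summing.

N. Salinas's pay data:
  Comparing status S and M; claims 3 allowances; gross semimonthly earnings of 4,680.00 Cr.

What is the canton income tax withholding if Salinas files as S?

294.48 Cr

Canton Income Tax (S): taxable = 4,680.00 Cr − 3×500.00 Cr = 3,180.00 Cr
  192.40 Cr + 17.6% × (3,180.00 Cr − 2,600.00 Cr) = 192.40 Cr + 17.6% × 580.00 Cr = 294.48 Cr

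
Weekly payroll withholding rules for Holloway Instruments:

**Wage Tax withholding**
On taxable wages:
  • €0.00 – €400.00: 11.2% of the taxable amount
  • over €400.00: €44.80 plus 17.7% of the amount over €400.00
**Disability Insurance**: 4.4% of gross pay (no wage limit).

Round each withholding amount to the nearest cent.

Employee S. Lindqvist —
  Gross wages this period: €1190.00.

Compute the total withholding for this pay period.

Wage Tax: taxable = €1190.00
  €44.80 + 17.7% × (€1190.00 − €400.00) = €44.80 + 17.7% × €790.00 = €184.63
Disability Insurance: 4.4% × €1190.00 = €52.36
Total: €184.63 + €52.36 = €236.99

€236.99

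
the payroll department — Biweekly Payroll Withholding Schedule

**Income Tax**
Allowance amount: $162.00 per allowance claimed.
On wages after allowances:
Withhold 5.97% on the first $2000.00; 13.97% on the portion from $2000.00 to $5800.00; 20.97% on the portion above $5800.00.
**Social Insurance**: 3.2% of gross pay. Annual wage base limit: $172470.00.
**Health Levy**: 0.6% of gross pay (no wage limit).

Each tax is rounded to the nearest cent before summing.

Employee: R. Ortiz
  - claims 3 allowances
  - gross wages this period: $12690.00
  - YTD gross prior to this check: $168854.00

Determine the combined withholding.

Income Tax: taxable = $12690.00 − 3×$162.00 = $12204.00
  $650.26 + 20.97% × ($12204.00 − $5800.00) = $650.26 + 20.97% × $6404.00 = $1993.18
Social Insurance: cap $172470.00 − YTD $168854.00 = $3616.00 subject; 3.2% × $3616.00 = $115.71
Health Levy: 0.6% × $12690.00 = $76.14
Total: $1993.18 + $115.71 + $76.14 = $2185.03

$2185.03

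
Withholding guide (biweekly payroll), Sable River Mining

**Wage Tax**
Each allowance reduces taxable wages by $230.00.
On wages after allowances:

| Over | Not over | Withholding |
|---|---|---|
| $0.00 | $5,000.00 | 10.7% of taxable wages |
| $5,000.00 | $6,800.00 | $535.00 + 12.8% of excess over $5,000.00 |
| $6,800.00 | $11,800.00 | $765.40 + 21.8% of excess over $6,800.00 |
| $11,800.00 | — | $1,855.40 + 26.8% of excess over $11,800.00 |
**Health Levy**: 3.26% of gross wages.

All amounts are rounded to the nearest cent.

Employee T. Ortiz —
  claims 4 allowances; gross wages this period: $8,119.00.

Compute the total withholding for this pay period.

$1,117.06

Wage Tax: taxable = $8,119.00 − 4×$230.00 = $7,199.00
  $765.40 + 21.8% × ($7,199.00 − $6,800.00) = $765.40 + 21.8% × $399.00 = $852.38
Health Levy: 3.26% × $8,119.00 = $264.68
Total: $852.38 + $264.68 = $1,117.06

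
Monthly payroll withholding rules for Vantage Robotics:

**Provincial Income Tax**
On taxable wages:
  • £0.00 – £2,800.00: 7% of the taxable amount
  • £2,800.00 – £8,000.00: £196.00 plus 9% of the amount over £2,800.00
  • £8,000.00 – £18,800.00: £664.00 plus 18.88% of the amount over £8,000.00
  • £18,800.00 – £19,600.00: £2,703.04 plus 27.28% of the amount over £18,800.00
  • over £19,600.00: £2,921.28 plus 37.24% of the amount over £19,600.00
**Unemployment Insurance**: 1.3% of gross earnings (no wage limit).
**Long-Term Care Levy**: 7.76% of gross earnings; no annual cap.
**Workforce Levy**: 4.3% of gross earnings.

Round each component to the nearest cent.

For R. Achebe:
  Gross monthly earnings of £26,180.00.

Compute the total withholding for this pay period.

£8,869.32

Provincial Income Tax: taxable = £26,180.00
  £2,921.28 + 37.24% × (£26,180.00 − £19,600.00) = £2,921.28 + 37.24% × £6,580.00 = £5,371.67
Unemployment Insurance: 1.3% × £26,180.00 = £340.34
Long-Term Care Levy: 7.76% × £26,180.00 = £2,031.57
Workforce Levy: 4.3% × £26,180.00 = £1,125.74
Total: £5,371.67 + £340.34 + £2,031.57 + £1,125.74 = £8,869.32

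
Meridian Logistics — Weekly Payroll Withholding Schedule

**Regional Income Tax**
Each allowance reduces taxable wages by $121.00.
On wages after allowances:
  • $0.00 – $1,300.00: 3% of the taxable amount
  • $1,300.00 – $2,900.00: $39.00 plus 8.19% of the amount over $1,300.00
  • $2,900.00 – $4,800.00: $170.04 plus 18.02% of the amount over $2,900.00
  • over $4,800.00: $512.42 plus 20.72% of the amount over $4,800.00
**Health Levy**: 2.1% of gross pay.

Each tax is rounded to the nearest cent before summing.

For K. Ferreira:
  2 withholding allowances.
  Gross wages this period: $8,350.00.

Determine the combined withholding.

Regional Income Tax: taxable = $8,350.00 − 2×$121.00 = $8,108.00
  $512.42 + 20.72% × ($8,108.00 − $4,800.00) = $512.42 + 20.72% × $3,308.00 = $1,197.84
Health Levy: 2.1% × $8,350.00 = $175.35
Total: $1,197.84 + $175.35 = $1,373.19

$1,373.19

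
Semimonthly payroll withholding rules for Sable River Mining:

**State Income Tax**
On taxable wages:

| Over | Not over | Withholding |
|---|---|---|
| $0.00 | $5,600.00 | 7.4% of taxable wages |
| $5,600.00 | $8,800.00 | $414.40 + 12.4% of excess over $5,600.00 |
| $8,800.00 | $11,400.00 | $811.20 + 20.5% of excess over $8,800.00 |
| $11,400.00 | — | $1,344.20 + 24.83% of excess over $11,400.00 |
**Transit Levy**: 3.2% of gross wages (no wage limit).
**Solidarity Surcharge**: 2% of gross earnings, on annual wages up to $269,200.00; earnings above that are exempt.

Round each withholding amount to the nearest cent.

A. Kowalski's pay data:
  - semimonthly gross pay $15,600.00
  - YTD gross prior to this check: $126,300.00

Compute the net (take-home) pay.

$12,401.74

State Income Tax: taxable = $15,600.00
  $1,344.20 + 24.83% × ($15,600.00 − $11,400.00) = $1,344.20 + 24.83% × $4,200.00 = $2,387.06
Transit Levy: 3.2% × $15,600.00 = $499.20
Solidarity Surcharge: 2% × $15,600.00 = $312.00
Total withheld: $2,387.06 + $499.20 + $312.00 = $3,198.26
Net pay: $15,600.00 − $3,198.26 = $12,401.74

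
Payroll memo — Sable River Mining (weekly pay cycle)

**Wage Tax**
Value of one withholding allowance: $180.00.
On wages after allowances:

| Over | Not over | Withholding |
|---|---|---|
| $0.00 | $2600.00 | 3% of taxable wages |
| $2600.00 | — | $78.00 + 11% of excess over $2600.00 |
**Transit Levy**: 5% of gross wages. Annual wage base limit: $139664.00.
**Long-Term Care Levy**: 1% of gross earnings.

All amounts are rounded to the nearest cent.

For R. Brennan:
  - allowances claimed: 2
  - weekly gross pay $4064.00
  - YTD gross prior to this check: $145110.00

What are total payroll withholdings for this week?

Wage Tax: taxable = $4064.00 − 2×$180.00 = $3704.00
  $78.00 + 11% × ($3704.00 − $2600.00) = $78.00 + 11% × $1104.00 = $199.44
Transit Levy: YTD $145110.00 ≥ cap $139664.00 → $0.00
Long-Term Care Levy: 1% × $4064.00 = $40.64
Total: $199.44 + $0.00 + $40.64 = $240.08

$240.08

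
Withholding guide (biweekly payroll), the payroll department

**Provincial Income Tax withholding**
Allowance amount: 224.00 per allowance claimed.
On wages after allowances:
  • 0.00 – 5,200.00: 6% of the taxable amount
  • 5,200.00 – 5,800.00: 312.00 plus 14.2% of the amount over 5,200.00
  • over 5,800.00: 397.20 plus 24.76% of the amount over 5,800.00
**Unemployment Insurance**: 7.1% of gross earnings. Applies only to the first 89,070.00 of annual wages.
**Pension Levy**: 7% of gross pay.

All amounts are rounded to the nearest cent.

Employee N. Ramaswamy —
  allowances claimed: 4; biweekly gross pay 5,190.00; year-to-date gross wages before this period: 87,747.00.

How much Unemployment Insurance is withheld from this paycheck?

93.93

Unemployment Insurance: cap 89,070.00 − YTD 87,747.00 = 1,323.00 subject; 7.1% × 1,323.00 = 93.93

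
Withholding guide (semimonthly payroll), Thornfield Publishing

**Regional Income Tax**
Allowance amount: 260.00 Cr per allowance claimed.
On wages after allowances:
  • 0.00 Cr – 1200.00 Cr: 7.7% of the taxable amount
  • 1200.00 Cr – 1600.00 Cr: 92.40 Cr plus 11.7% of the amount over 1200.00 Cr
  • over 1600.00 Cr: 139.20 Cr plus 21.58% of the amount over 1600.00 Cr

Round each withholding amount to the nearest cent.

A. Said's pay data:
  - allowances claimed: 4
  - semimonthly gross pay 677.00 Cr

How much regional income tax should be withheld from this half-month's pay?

Regional Income Tax: taxable = 677.00 Cr − 4×260.00 Cr = -363.00 Cr
  Taxable ≤ 0 → 0.00 Cr

0.00 Cr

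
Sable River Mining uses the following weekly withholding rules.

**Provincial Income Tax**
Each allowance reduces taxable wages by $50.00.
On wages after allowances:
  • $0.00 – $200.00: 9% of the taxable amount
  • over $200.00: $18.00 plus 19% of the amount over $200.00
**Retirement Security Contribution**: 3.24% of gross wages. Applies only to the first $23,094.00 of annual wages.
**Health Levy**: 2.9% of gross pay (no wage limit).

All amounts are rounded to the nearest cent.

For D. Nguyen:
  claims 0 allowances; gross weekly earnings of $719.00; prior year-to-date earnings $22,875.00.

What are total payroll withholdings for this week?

$144.56

Provincial Income Tax: taxable = $719.00
  $18.00 + 19% × ($719.00 − $200.00) = $18.00 + 19% × $519.00 = $116.61
Retirement Security Contribution: cap $23,094.00 − YTD $22,875.00 = $219.00 subject; 3.24% × $219.00 = $7.10
Health Levy: 2.9% × $719.00 = $20.85
Total: $116.61 + $7.10 + $20.85 = $144.56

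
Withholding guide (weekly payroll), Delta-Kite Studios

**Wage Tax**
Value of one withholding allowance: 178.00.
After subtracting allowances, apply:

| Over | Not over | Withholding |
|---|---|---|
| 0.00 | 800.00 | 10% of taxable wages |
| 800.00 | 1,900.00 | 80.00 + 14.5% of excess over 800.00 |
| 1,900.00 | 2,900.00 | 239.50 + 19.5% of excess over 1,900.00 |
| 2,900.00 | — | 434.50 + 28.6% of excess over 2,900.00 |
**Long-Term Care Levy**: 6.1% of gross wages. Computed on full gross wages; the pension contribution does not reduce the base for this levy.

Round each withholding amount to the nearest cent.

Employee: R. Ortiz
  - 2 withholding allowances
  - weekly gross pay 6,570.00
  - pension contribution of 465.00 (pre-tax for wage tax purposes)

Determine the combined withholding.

1,650.08

Wage Tax: taxable = 6,570.00 − 465.00 − 2×178.00 = 5,749.00
  434.50 + 28.6% × (5,749.00 − 2,900.00) = 434.50 + 28.6% × 2,849.00 = 1,249.31
Long-Term Care Levy: 6.1% × 6,570.00 = 400.77
Total: 1,249.31 + 400.77 = 1,650.08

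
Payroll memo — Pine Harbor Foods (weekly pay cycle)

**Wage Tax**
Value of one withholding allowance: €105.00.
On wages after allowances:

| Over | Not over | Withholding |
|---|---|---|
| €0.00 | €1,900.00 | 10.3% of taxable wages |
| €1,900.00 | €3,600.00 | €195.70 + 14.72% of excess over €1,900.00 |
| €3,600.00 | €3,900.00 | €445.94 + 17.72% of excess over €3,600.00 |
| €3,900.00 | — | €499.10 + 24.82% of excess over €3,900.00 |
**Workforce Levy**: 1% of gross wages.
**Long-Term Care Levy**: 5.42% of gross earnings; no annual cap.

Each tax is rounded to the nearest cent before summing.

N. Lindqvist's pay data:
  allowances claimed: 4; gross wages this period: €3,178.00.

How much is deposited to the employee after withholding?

Wage Tax: taxable = €3,178.00 − 4×€105.00 = €2,758.00
  €195.70 + 14.72% × (€2,758.00 − €1,900.00) = €195.70 + 14.72% × €858.00 = €322.00
Workforce Levy: 1% × €3,178.00 = €31.78
Long-Term Care Levy: 5.42% × €3,178.00 = €172.25
Total withheld: €322.00 + €31.78 + €172.25 = €526.03
Net pay: €3,178.00 − €526.03 = €2,651.97

€2,651.97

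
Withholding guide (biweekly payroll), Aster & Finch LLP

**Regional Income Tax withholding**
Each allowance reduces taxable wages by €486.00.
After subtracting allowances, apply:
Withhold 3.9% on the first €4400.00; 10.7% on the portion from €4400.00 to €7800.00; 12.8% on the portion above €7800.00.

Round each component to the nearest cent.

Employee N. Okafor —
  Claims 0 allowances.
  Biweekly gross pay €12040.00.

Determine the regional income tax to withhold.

€1078.12

Regional Income Tax: taxable = €12040.00
  €535.40 + 12.8% × (€12040.00 − €7800.00) = €535.40 + 12.8% × €4240.00 = €1078.12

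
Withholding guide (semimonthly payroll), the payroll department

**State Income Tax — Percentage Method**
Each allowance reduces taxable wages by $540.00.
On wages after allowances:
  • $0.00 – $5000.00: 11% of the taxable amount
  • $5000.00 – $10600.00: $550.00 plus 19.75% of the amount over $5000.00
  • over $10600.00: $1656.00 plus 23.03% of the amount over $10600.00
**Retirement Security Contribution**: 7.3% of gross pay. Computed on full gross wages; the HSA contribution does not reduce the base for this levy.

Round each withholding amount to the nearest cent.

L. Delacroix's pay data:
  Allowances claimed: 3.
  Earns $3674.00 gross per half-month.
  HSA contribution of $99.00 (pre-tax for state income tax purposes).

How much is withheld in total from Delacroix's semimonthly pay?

State Income Tax: taxable = $3674.00 − $99.00 − 3×$540.00 = $1955.00
  11% × $1955.00 = $215.05
Retirement Security Contribution: 7.3% × $3674.00 = $268.20
Total: $215.05 + $268.20 = $483.25

$483.25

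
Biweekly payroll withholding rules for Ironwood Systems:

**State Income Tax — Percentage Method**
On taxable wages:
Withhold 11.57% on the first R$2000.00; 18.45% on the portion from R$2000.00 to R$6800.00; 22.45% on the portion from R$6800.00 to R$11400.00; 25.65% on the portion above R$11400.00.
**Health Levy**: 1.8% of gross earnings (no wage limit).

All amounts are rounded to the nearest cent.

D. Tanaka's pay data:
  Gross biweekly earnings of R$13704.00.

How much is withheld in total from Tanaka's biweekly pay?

State Income Tax: taxable = R$13704.00
  R$2149.70 + 25.65% × (R$13704.00 − R$11400.00) = R$2149.70 + 25.65% × R$2304.00 = R$2740.68
Health Levy: 1.8% × R$13704.00 = R$246.67
Total: R$2740.68 + R$246.67 = R$2987.35

R$2987.35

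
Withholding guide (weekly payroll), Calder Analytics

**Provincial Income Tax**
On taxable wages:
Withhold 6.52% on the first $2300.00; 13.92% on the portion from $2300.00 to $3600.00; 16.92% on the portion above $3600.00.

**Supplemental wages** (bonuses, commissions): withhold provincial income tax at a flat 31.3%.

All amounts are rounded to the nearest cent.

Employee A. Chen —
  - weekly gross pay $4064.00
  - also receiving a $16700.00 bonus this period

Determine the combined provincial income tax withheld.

$5636.53

Provincial Income Tax: taxable = $4064.00
  $330.92 + 16.92% × ($4064.00 − $3600.00) = $330.92 + 16.92% × $464.00 = $409.43
Supplemental (31.3% flat on bonus): 31.3% × $16700.00 = $5227.10
Total provincial income tax: $409.43 + $5227.10 = $5636.53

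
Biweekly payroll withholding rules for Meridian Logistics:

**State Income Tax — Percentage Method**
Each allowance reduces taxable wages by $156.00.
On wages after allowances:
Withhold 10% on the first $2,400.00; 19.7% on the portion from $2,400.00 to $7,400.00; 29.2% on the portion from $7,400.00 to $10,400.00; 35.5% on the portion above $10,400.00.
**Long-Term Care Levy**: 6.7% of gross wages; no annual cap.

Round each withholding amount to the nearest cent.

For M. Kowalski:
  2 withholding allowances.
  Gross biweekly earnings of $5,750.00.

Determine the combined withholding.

State Income Tax: taxable = $5,750.00 − 2×$156.00 = $5,438.00
  $240.00 + 19.7% × ($5,438.00 − $2,400.00) = $240.00 + 19.7% × $3,038.00 = $838.49
Long-Term Care Levy: 6.7% × $5,750.00 = $385.25
Total: $838.49 + $385.25 = $1,223.74

$1,223.74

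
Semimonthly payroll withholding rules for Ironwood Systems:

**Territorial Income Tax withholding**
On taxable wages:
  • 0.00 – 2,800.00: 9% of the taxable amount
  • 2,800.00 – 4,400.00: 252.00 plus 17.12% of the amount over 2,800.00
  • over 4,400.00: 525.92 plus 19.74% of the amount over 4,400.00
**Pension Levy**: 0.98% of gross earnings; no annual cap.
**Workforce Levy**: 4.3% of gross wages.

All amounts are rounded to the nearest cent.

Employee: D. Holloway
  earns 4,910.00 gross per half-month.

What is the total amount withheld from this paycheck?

885.84

Territorial Income Tax: taxable = 4,910.00
  525.92 + 19.74% × (4,910.00 − 4,400.00) = 525.92 + 19.74% × 510.00 = 626.59
Pension Levy: 0.98% × 4,910.00 = 48.12
Workforce Levy: 4.3% × 4,910.00 = 211.13
Total: 626.59 + 48.12 + 211.13 = 885.84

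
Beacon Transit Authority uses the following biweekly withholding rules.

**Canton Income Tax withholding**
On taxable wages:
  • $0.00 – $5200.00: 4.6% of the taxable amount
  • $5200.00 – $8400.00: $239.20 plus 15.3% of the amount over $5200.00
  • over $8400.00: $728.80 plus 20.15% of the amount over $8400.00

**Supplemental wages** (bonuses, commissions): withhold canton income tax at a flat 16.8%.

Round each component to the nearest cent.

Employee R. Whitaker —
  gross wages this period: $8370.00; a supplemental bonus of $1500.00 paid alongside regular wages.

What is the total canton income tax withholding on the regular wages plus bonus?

Canton Income Tax: taxable = $8370.00
  $239.20 + 15.3% × ($8370.00 − $5200.00) = $239.20 + 15.3% × $3170.00 = $724.21
Supplemental (16.8% flat on bonus): 16.8% × $1500.00 = $252.00
Total canton income tax: $724.21 + $252.00 = $976.21

$976.21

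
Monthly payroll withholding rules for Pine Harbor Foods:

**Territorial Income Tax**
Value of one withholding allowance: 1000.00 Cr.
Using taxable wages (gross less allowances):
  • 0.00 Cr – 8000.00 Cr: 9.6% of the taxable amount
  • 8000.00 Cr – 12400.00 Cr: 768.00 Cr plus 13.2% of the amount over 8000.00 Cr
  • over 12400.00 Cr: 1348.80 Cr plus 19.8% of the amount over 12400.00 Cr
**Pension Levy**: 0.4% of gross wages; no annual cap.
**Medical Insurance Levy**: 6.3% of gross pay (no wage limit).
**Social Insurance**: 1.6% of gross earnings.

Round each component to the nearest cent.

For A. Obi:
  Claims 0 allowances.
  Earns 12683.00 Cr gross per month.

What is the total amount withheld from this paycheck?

2457.52 Cr

Territorial Income Tax: taxable = 12683.00 Cr
  1348.80 Cr + 19.8% × (12683.00 Cr − 12400.00 Cr) = 1348.80 Cr + 19.8% × 283.00 Cr = 1404.83 Cr
Pension Levy: 0.4% × 12683.00 Cr = 50.73 Cr
Medical Insurance Levy: 6.3% × 12683.00 Cr = 799.03 Cr
Social Insurance: 1.6% × 12683.00 Cr = 202.93 Cr
Total: 1404.83 Cr + 50.73 Cr + 799.03 Cr + 202.93 Cr = 2457.52 Cr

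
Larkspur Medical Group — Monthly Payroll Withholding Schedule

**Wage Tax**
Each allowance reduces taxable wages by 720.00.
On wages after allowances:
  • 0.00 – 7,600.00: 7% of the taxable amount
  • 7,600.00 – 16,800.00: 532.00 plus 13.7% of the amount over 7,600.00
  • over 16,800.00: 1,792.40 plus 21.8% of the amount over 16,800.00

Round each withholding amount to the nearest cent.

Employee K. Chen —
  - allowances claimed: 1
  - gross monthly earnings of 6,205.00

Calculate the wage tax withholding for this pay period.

Wage Tax: taxable = 6,205.00 − 1×720.00 = 5,485.00
  7% × 5,485.00 = 383.95

383.95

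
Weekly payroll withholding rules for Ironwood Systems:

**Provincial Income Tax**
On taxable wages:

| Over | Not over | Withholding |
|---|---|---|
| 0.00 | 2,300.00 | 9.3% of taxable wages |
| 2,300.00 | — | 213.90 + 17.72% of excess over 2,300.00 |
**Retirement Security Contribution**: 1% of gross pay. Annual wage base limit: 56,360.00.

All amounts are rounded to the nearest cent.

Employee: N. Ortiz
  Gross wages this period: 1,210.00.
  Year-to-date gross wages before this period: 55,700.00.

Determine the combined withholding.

Provincial Income Tax: taxable = 1,210.00
  9.3% × 1,210.00 = 112.53
Retirement Security Contribution: cap 56,360.00 − YTD 55,700.00 = 660.00 subject; 1% × 660.00 = 6.60
Total: 112.53 + 6.60 = 119.13

119.13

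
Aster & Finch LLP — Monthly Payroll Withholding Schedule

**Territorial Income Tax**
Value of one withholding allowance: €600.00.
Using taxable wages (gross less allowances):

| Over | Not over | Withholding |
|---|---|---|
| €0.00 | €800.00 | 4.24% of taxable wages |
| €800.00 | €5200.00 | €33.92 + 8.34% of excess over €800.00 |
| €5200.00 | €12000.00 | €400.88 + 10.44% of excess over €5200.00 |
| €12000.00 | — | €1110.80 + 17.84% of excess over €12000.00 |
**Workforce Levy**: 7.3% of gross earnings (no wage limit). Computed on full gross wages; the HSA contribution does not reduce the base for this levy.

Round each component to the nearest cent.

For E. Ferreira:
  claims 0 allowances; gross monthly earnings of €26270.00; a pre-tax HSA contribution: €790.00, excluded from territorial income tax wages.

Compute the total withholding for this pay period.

Territorial Income Tax: taxable = €26270.00 − €790.00 = €25480.00
  €1110.80 + 17.84% × (€25480.00 − €12000.00) = €1110.80 + 17.84% × €13480.00 = €3515.63
Workforce Levy: 7.3% × €26270.00 = €1917.71
Total: €3515.63 + €1917.71 = €5433.34

€5433.34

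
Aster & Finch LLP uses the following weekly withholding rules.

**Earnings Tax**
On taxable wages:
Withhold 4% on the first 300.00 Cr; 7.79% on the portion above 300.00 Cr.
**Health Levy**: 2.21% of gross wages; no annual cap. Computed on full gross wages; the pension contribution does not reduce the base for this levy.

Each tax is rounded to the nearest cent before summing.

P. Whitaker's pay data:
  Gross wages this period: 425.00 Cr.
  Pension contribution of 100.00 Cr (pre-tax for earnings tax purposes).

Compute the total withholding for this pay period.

23.34 Cr

Earnings Tax: taxable = 425.00 Cr − 100.00 Cr = 325.00 Cr
  12.00 Cr + 7.79% × (325.00 Cr − 300.00 Cr) = 12.00 Cr + 7.79% × 25.00 Cr = 13.95 Cr
Health Levy: 2.21% × 425.00 Cr = 9.39 Cr
Total: 13.95 Cr + 9.39 Cr = 23.34 Cr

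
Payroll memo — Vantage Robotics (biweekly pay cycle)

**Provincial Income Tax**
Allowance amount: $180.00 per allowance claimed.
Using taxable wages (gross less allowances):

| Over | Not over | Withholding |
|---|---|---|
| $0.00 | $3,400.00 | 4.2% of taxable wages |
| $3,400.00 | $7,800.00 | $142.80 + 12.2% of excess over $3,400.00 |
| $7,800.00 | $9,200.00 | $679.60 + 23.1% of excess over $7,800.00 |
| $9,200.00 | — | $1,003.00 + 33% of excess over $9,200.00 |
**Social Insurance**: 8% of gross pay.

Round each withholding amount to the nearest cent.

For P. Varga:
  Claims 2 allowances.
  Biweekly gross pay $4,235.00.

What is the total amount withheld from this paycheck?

Provincial Income Tax: taxable = $4,235.00 − 2×$180.00 = $3,875.00
  $142.80 + 12.2% × ($3,875.00 − $3,400.00) = $142.80 + 12.2% × $475.00 = $200.75
Social Insurance: 8% × $4,235.00 = $338.80
Total: $200.75 + $338.80 = $539.55

$539.55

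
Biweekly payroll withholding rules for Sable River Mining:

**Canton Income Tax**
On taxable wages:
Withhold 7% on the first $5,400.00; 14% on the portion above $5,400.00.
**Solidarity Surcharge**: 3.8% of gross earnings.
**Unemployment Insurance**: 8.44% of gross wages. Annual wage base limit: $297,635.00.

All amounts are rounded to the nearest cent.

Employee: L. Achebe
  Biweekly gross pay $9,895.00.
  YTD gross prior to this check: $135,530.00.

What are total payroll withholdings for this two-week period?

$2,218.45

Canton Income Tax: taxable = $9,895.00
  $378.00 + 14% × ($9,895.00 − $5,400.00) = $378.00 + 14% × $4,495.00 = $1,007.30
Solidarity Surcharge: 3.8% × $9,895.00 = $376.01
Unemployment Insurance: 8.44% × $9,895.00 = $835.14
Total: $1,007.30 + $376.01 + $835.14 = $2,218.45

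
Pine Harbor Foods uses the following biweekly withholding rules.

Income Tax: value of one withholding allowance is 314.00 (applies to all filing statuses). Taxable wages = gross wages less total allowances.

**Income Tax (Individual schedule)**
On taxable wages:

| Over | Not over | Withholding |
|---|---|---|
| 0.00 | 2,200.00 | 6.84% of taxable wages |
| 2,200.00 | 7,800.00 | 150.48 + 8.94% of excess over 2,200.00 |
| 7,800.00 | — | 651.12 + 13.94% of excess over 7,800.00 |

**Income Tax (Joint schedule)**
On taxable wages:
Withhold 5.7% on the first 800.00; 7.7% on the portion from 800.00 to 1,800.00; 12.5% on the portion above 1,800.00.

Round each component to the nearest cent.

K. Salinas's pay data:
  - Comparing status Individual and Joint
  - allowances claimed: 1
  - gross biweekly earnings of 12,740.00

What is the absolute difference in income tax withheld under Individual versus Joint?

Income Tax (Individual): taxable = 12,740.00 − 1×314.00 = 12,426.00
  651.12 + 13.94% × (12,426.00 − 7,800.00) = 651.12 + 13.94% × 4,626.00 = 1,295.98
Income Tax (Joint): taxable = 12,740.00 − 1×314.00 = 12,426.00
  122.60 + 12.5% × (12,426.00 − 1,800.00) = 122.60 + 12.5% × 10,626.00 = 1,450.85
Difference: |1,295.98 − 1,450.85| = 154.87 (higher under Joint)

154.87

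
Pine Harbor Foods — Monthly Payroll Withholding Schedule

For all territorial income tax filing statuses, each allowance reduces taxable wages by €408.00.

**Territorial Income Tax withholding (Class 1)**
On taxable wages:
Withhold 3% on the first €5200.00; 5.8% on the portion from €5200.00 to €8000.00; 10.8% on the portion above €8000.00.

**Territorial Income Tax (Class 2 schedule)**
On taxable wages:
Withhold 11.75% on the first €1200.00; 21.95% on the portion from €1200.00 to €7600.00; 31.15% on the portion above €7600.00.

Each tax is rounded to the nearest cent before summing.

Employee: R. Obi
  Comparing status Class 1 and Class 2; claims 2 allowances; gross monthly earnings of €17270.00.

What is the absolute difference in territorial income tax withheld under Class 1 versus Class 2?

Territorial Income Tax (Class 1): taxable = €17270.00 − 2×€408.00 = €16454.00
  €318.40 + 10.8% × (€16454.00 − €8000.00) = €318.40 + 10.8% × €8454.00 = €1231.43
Territorial Income Tax (Class 2): taxable = €17270.00 − 2×€408.00 = €16454.00
  €1545.80 + 31.15% × (€16454.00 − €7600.00) = €1545.80 + 31.15% × €8854.00 = €4303.82
Difference: |€1231.43 − €4303.82| = €3072.39 (higher under Class 2)

€3072.39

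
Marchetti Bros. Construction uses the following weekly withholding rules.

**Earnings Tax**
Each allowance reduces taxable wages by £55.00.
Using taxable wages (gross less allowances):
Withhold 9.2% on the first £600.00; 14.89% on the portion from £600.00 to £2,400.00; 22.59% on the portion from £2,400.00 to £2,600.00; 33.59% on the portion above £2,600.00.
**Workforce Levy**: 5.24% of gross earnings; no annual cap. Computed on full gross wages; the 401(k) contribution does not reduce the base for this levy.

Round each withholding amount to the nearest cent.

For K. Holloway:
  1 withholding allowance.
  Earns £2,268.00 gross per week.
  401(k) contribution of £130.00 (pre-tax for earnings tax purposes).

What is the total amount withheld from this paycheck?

£394.86

Earnings Tax: taxable = £2,268.00 − £130.00 − 1×£55.00 = £2,083.00
  £55.20 + 14.89% × (£2,083.00 − £600.00) = £55.20 + 14.89% × £1,483.00 = £276.02
Workforce Levy: 5.24% × £2,268.00 = £118.84
Total: £276.02 + £118.84 = £394.86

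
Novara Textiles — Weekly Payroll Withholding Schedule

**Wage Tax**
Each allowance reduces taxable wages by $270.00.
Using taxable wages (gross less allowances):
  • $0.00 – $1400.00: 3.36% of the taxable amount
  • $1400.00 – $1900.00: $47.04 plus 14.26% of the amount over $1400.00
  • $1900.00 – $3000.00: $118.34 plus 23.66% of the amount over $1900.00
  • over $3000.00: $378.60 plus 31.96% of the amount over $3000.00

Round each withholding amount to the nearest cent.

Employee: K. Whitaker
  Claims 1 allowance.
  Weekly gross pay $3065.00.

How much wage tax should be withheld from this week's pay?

$330.10

Wage Tax: taxable = $3065.00 − 1×$270.00 = $2795.00
  $118.34 + 23.66% × ($2795.00 − $1900.00) = $118.34 + 23.66% × $895.00 = $330.10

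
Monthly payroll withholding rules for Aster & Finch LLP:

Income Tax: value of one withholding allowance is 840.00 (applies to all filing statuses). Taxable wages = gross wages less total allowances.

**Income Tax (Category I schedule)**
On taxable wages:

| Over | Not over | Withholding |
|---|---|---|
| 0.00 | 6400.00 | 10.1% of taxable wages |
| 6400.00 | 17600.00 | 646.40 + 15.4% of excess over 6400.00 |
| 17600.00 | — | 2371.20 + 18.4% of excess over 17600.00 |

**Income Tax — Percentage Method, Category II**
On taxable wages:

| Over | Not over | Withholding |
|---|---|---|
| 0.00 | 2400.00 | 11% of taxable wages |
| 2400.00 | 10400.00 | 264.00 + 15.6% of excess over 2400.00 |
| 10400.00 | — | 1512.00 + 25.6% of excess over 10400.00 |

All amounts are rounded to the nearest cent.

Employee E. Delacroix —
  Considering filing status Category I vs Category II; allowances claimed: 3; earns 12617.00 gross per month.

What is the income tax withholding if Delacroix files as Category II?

Income Tax (Category II): taxable = 12617.00 − 3×840.00 = 10097.00
  264.00 + 15.6% × (10097.00 − 2400.00) = 264.00 + 15.6% × 7697.00 = 1464.73

1464.73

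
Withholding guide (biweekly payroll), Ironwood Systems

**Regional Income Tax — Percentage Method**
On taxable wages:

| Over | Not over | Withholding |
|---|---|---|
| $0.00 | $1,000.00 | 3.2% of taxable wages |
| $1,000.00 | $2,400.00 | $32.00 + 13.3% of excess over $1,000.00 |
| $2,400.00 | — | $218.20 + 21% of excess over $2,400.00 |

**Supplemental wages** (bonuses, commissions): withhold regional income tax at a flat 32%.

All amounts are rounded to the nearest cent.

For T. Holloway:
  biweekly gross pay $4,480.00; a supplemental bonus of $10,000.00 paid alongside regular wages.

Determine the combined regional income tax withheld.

Regional Income Tax: taxable = $4,480.00
  $218.20 + 21% × ($4,480.00 − $2,400.00) = $218.20 + 21% × $2,080.00 = $655.00
Supplemental (32% flat on bonus): 32% × $10,000.00 = $3,200.00
Total regional income tax: $655.00 + $3,200.00 = $3,855.00

$3,855.00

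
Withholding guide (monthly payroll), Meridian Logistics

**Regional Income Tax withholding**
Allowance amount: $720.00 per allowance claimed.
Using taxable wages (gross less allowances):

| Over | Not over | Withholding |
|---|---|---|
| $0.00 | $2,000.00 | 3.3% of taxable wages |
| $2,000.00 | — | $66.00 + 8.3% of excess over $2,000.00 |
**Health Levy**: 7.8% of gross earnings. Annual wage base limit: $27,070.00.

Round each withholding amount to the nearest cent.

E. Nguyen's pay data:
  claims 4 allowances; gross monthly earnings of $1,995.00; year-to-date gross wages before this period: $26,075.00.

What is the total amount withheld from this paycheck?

Regional Income Tax: taxable = $1,995.00 − 4×$720.00 = $-885.00
  Taxable ≤ 0 → $0.00
Health Levy: cap $27,070.00 − YTD $26,075.00 = $995.00 subject; 7.8% × $995.00 = $77.61
Total: $0.00 + $77.61 = $77.61

$77.61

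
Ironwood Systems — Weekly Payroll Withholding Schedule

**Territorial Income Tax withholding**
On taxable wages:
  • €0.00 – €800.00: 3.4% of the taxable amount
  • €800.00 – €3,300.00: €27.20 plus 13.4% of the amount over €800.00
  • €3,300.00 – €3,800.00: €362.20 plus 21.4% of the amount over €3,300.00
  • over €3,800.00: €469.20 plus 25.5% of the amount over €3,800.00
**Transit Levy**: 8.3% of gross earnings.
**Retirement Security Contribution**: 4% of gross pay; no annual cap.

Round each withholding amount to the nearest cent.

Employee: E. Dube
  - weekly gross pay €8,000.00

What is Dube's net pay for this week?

Territorial Income Tax: taxable = €8,000.00
  €469.20 + 25.5% × (€8,000.00 − €3,800.00) = €469.20 + 25.5% × €4,200.00 = €1,540.20
Transit Levy: 8.3% × €8,000.00 = €664.00
Retirement Security Contribution: 4% × €8,000.00 = €320.00
Total withheld: €1,540.20 + €664.00 + €320.00 = €2,524.20
Net pay: €8,000.00 − €2,524.20 = €5,475.80

€5,475.80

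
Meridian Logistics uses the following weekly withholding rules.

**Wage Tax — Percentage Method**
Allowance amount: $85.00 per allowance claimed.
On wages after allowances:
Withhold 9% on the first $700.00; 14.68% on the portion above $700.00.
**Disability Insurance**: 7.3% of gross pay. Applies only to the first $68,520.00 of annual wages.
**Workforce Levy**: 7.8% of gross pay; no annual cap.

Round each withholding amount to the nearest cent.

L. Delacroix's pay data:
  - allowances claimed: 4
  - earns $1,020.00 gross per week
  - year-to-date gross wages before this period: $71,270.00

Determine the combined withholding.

$140.76

Wage Tax: taxable = $1,020.00 − 4×$85.00 = $680.00
  9% × $680.00 = $61.20
Disability Insurance: YTD $71,270.00 ≥ cap $68,520.00 → $0.00
Workforce Levy: 7.8% × $1,020.00 = $79.56
Total: $61.20 + $0.00 + $79.56 = $140.76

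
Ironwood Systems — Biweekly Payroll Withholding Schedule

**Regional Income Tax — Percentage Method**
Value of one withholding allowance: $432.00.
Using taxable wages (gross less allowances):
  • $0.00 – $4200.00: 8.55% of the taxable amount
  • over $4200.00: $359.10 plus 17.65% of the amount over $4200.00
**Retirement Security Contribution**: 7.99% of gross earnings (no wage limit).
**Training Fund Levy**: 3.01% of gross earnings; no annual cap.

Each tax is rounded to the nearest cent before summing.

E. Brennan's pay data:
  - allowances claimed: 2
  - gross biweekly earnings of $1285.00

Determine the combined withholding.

Regional Income Tax: taxable = $1285.00 − 2×$432.00 = $421.00
  8.55% × $421.00 = $36.00
Retirement Security Contribution: 7.99% × $1285.00 = $102.67
Training Fund Levy: 3.01% × $1285.00 = $38.68
Total: $36.00 + $102.67 + $38.68 = $177.35

$177.35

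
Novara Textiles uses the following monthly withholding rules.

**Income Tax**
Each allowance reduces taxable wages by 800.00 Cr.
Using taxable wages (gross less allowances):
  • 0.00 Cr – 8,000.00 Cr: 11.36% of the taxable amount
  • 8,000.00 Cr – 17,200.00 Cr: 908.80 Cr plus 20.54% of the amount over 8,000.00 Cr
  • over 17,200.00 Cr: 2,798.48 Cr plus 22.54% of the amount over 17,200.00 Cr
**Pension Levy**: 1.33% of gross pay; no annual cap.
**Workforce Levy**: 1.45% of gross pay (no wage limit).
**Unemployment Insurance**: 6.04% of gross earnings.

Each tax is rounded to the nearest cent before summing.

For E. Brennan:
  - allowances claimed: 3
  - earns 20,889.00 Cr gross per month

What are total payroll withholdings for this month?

Income Tax: taxable = 20,889.00 Cr − 3×800.00 Cr = 18,489.00 Cr
  2,798.48 Cr + 22.54% × (18,489.00 Cr − 17,200.00 Cr) = 2,798.48 Cr + 22.54% × 1,289.00 Cr = 3,089.02 Cr
Pension Levy: 1.33% × 20,889.00 Cr = 277.82 Cr
Workforce Levy: 1.45% × 20,889.00 Cr = 302.89 Cr
Unemployment Insurance: 6.04% × 20,889.00 Cr = 1,261.70 Cr
Total: 3,089.02 Cr + 277.82 Cr + 302.89 Cr + 1,261.70 Cr = 4,931.43 Cr

4,931.43 Cr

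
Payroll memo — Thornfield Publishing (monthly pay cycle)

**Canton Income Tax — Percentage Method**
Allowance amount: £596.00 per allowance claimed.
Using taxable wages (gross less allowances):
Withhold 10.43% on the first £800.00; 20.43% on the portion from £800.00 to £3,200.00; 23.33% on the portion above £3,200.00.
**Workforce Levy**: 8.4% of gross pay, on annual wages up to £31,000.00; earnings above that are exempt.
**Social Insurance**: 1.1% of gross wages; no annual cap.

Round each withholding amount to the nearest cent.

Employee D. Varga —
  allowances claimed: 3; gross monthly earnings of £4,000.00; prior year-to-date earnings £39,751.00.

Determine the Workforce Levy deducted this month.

£0.00

Workforce Levy: YTD £39,751.00 ≥ cap £31,000.00 → £0.00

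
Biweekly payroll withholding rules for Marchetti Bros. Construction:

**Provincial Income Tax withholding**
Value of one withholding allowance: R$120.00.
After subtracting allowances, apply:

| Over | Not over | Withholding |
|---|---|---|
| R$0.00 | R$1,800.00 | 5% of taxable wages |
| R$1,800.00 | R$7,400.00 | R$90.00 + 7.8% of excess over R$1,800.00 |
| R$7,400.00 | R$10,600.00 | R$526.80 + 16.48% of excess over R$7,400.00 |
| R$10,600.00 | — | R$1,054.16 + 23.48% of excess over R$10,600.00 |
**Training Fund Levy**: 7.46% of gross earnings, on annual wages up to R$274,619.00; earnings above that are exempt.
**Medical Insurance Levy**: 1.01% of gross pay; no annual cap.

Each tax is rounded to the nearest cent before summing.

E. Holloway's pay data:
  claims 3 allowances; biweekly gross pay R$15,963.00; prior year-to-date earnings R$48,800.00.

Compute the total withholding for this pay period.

Provincial Income Tax: taxable = R$15,963.00 − 3×R$120.00 = R$15,603.00
  R$1,054.16 + 23.48% × (R$15,603.00 − R$10,600.00) = R$1,054.16 + 23.48% × R$5,003.00 = R$2,228.86
Training Fund Levy: 7.46% × R$15,963.00 = R$1,190.84
Medical Insurance Levy: 1.01% × R$15,963.00 = R$161.23
Total: R$2,228.86 + R$1,190.84 + R$161.23 = R$3,580.93

R$3,580.93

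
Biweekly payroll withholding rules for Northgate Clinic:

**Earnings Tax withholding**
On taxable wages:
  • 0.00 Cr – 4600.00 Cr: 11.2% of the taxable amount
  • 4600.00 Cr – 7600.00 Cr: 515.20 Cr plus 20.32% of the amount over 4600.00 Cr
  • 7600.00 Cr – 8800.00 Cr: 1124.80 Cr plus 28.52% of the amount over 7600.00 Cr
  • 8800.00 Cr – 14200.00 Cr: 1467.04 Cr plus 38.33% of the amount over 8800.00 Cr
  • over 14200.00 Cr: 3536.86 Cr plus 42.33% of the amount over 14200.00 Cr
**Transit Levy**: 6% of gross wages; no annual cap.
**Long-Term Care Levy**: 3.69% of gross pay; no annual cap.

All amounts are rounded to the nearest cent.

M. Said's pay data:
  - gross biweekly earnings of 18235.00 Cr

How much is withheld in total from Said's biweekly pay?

Earnings Tax: taxable = 18235.00 Cr
  3536.86 Cr + 42.33% × (18235.00 Cr − 14200.00 Cr) = 3536.86 Cr + 42.33% × 4035.00 Cr = 5244.88 Cr
Transit Levy: 6% × 18235.00 Cr = 1094.10 Cr
Long-Term Care Levy: 3.69% × 18235.00 Cr = 672.87 Cr
Total: 5244.88 Cr + 1094.10 Cr + 672.87 Cr = 7011.85 Cr

7011.85 Cr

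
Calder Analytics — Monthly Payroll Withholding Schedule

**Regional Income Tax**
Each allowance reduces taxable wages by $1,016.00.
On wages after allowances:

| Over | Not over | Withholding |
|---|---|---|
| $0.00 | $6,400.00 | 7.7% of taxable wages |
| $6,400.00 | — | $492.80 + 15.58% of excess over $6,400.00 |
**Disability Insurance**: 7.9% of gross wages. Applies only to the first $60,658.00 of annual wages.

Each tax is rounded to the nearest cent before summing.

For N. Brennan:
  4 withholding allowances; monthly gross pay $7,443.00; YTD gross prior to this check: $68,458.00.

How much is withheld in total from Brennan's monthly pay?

Regional Income Tax: taxable = $7,443.00 − 4×$1,016.00 = $3,379.00
  7.7% × $3,379.00 = $260.18
Disability Insurance: YTD $68,458.00 ≥ cap $60,658.00 → $0.00
Total: $260.18 + $0.00 = $260.18

$260.18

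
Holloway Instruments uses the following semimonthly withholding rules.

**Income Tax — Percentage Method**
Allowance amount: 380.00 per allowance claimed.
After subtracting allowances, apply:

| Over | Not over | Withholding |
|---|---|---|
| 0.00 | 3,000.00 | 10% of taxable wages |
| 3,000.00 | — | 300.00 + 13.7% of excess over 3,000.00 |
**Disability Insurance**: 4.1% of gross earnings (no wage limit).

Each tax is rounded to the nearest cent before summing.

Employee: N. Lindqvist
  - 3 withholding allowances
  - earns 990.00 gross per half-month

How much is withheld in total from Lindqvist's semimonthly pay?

40.59

Income Tax: taxable = 990.00 − 3×380.00 = -150.00
  Taxable ≤ 0 → 0.00
Disability Insurance: 4.1% × 990.00 = 40.59
Total: 0.00 + 40.59 = 40.59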